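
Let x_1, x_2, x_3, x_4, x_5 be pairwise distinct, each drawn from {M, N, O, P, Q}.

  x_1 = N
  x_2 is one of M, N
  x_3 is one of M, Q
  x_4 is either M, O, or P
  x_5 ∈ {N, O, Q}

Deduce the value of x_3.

x_1's domain is down to {N}, so x_1 = N. So x_2, x_5 can't be N.
x_2's domain is down to {M}, so x_2 = M. Remove M from x_3, x_4.
So x_3 = Q.

Q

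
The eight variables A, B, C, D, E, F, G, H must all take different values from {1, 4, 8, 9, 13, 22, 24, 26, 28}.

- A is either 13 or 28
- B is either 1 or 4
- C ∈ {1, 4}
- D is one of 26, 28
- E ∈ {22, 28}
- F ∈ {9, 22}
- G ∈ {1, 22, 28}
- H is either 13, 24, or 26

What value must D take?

26

The 8 variables together cover exactly {1, 4, 9, 13, 22, 24, 26, 28} — 8 values for 8 variables — and 9 appears only in F's list, so F = 9.
Among the 7 still-open variables, 24 fits only H (and all 7 values in {1, 4, 13, 22, 24, 26, 28} must be used), so H = 24.
The 6 still-open variables draw from only 6 values {1, 4, 13, 22, 26, 28}, so each is used; only A can be 13, hence A = 13.
The 5 still-open variables together cover exactly {1, 4, 22, 26, 28} — 5 values for 5 variables — and 26 appears only in D's list, so D = 26.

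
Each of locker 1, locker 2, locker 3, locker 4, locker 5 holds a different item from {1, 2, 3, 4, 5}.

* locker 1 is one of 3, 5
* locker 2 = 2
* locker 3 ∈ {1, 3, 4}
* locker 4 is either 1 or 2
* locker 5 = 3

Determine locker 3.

locker 2's domain is down to {2}, so locker 2 = 2. Eliminate 2 elsewhere: locker 4.
locker 4's domain is down to {1}, so locker 4 = 1. Eliminate 1 elsewhere: locker 3.
That leaves locker 5 = 3. Strike 3 from locker 1, locker 3.
So locker 3 = 4.

4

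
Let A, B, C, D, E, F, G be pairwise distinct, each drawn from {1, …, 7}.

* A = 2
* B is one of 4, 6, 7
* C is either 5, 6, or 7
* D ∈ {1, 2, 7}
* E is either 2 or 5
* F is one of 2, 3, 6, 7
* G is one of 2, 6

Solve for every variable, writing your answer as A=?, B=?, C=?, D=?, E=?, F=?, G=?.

A=2, B=4, C=7, D=1, E=5, F=3, G=6

A has just one choice, so A = 2. So D, E, F, G can't be 2.
E's domain is down to {5}, so E = 5. So C can't be 5.
G must be 6 (only option left). Eliminate 6 elsewhere: B, C, F.
C's domain is down to {7}, so C = 7. So B, D, F can't be 7.
D must be 1 (only option left).
F has just one choice, so F = 3.
B must be 4 (only option left).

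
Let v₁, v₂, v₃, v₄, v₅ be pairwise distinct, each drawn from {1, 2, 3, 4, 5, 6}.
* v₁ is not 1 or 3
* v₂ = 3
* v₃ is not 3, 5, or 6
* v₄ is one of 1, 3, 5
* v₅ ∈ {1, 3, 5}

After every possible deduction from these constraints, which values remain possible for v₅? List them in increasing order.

v₂ has just one choice, so v₂ = 3. Remove 3 from v₄, v₅.
v₄ and v₅ share exactly the 2 values {1, 5}; by pigeonhole those values go to them, so strike 1, 5 from v₁, v₃.
No further eliminations apply; v₅ can still be any of 1, 5.

1, 5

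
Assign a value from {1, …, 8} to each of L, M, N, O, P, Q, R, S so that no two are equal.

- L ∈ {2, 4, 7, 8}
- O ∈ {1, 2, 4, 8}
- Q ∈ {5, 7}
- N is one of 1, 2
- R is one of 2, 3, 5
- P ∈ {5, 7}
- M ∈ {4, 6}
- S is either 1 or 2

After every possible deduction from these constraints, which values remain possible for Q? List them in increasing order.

5, 7

The 8 variables together cover exactly {1, 2, 3, 4, 5, 6, 7, 8} — 8 values for 8 variables — and 3 appears only in R's list, so R = 3.
The 7 still-open variables draw from only 7 values {1, 2, 4, 5, 6, 7, 8}, so each is used; only M can be 6, hence M = 6.
N and S share exactly the 2 values {1, 2}; by pigeonhole those values go to them, so strike 1, 2 from L, O.
The 2 variables P and Q are confined to {5, 7}, which locks those values in; drop them from L.
No further eliminations apply; Q can still be any of 5, 7.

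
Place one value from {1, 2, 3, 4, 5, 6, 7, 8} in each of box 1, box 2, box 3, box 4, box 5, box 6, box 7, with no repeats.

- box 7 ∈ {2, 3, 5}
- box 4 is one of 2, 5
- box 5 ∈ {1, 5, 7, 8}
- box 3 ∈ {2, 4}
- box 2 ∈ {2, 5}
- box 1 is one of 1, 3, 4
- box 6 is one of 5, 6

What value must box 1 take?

1

box 2 and box 4 share exactly the 2 values {2, 5}; by pigeonhole those values go to them, so strike 2, 5 from box 3, box 5, box 6, box 7.
box 3 has just one choice, so box 3 = 4. Remove 4 from box 1.
box 6 has just one choice, so box 6 = 6.
box 7 has just one choice, so box 7 = 3. Strike 3 from box 1.
So box 1 = 1.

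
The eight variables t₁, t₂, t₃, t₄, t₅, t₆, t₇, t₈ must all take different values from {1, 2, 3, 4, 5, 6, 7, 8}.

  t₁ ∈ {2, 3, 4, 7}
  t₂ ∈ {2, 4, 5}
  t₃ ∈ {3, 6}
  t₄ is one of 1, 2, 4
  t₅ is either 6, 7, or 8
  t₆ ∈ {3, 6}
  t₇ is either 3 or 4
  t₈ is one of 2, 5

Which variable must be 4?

t₇

The 8 variables draw from only 8 values {1, 2, 3, 4, 5, 6, 7, 8}, so each is used; only t₄ can be 1, hence t₄ = 1.
The 7 still-open variables draw from only 7 values {2, 3, 4, 5, 6, 7, 8}, so each is used; only t₅ can be 8, hence t₅ = 8.
Among the 6 still-open variables, 7 fits only t₁ (and all 6 values in {2, 3, 4, 5, 6, 7} must be used), so t₁ = 7.
t₃ and t₆ between them cover only {3, 6} — a naked pair. Remove those values from t₇.
So 4 goes to t₇.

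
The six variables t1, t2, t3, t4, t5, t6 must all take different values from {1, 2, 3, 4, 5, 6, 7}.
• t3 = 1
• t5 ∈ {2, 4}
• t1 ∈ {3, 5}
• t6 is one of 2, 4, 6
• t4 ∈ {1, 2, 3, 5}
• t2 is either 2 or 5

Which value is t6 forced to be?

6

t3 has just one choice, so t3 = 1. Eliminate 1 elsewhere: t4.
The 5 still-open variables together cover exactly {2, 3, 4, 5, 6} — 5 values for 5 variables — and 6 appears only in t6's list, so t6 = 6.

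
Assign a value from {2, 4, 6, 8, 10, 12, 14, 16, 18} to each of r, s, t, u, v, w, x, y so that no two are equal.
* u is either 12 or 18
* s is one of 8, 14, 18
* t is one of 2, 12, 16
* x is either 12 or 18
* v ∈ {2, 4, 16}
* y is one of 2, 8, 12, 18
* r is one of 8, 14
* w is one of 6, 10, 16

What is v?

u and x between them cover only {12, 18} — a naked pair. Remove those values from s, t, y.
The 2 variables r and s are confined to {8, 14}, which locks those values in; drop them from y.
y's domain is down to {2}, so y = 2. So t, v can't be 2.
t must be 16 (only option left). Remove 16 from v, w.
So v = 4.

4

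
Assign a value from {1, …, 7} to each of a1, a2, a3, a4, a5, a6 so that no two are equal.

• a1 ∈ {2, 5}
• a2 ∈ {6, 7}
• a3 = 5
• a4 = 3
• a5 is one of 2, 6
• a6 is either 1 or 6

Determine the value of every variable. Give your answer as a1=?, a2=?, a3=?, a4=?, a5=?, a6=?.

a3 has just one choice, so a3 = 5. Strike 5 from a1.
That leaves a4 = 3.
a1 has just one choice, so a1 = 2. Remove 2 from a5.
a5's domain is down to {6}, so a5 = 6. Strike 6 from a2, a6.
a6 has just one choice, so a6 = 1.
a2 has just one choice, so a2 = 7.

a1=2, a2=7, a3=5, a4=3, a5=6, a6=1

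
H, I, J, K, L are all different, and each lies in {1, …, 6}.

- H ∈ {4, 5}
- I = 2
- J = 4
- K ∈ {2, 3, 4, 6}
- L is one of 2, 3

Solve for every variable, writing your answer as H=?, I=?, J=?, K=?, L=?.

I has just one choice, so I = 2. Strike 2 from K, L.
J has just one choice, so J = 4. So H, K can't be 4.
L has just one choice, so L = 3. Eliminate 3 elsewhere: K.
That leaves H = 5.
That leaves K = 6.

H=5, I=2, J=4, K=6, L=3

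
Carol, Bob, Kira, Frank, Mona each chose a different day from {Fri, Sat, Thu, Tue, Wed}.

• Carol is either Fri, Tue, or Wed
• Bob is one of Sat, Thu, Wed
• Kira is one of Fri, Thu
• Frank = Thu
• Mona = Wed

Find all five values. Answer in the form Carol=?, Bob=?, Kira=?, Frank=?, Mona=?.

Carol=Tue, Bob=Sat, Kira=Fri, Frank=Thu, Mona=Wed

Frank's domain is down to {Thu}, so Frank = Thu. Remove Thu from Bob, Kira.
That leaves Mona = Wed. Eliminate Wed elsewhere: Carol, Bob.
Bob has just one choice, so Bob = Sat.
That leaves Kira = Fri. Eliminate Fri elsewhere: Carol.
Carol must be Tue (only option left).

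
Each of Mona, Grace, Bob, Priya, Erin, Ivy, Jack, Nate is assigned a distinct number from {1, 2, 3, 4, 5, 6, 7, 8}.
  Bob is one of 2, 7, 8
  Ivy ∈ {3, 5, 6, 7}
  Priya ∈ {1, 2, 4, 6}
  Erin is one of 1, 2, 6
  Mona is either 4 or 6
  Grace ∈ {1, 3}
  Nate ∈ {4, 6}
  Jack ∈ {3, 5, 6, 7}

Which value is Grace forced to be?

The 8 variables draw from only 8 values {1, 2, 3, 4, 5, 6, 7, 8}, so each is used; only Bob can be 8, hence Bob = 8.
The 2 variables Mona and Nate are confined to {4, 6}, which locks those values in; drop them from Priya, Erin, Ivy, Jack.
Priya and Erin between them cover only {1, 2} — a naked pair. Remove those values from Grace.
So Grace = 3.

3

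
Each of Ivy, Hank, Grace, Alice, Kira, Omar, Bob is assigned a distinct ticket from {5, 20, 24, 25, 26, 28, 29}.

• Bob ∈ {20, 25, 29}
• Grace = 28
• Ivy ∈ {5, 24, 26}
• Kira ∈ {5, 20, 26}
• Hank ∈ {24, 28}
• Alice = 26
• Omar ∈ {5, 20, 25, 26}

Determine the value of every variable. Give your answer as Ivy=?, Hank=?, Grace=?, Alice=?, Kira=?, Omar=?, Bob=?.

Ivy=5, Hank=24, Grace=28, Alice=26, Kira=20, Omar=25, Bob=29

Grace must be 28 (only option left). Strike 28 from Hank.
Alice must be 26 (only option left). Remove 26 from Ivy, Kira, Omar.
Hank's domain is down to {24}, so Hank = 24. Remove 24 from Ivy.
Ivy's domain is down to {5}, so Ivy = 5. So Kira, Omar can't be 5.
That leaves Kira = 20. Strike 20 from Omar, Bob.
Omar has just one choice, so Omar = 25. Remove 25 from Bob.
Bob must be 29 (only option left).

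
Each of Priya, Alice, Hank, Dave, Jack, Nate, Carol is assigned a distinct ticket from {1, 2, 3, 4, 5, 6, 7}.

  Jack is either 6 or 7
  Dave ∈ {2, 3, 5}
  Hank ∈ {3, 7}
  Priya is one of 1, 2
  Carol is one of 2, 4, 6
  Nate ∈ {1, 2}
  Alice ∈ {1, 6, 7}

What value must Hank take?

3

The 7 variables draw from only 7 values {1, 2, 3, 4, 5, 6, 7}, so each is used; only Carol can be 4, hence Carol = 4.
The 6 still-open variables draw from only 6 values {1, 2, 3, 5, 6, 7}, so each is used; only Dave can be 5, hence Dave = 5.
The 5 still-open variables draw from only 5 values {1, 2, 3, 6, 7}, so each is used; only Hank can be 3, hence Hank = 3.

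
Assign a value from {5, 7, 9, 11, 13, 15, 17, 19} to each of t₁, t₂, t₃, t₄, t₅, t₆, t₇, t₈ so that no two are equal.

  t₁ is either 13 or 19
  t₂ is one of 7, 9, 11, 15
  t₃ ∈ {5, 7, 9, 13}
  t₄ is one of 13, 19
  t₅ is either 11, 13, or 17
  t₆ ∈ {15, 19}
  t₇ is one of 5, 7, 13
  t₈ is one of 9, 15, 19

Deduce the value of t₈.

9

Among the 8 variables, 17 fits only t₅ (and all 8 values in {5, 7, 9, 11, 13, 15, 17, 19} must be used), so t₅ = 17.
The 7 still-open variables draw from only 7 values {5, 7, 9, 11, 13, 15, 19}, so each is used; only t₂ can be 11, hence t₂ = 11.
t₁ and t₄ share exactly the 2 values {13, 19}; by pigeonhole those values go to them, so strike 13, 19 from t₃, t₆, t₇, t₈.
t₆'s domain is down to {15}, so t₆ = 15. Remove 15 from t₈.
So t₈ = 9.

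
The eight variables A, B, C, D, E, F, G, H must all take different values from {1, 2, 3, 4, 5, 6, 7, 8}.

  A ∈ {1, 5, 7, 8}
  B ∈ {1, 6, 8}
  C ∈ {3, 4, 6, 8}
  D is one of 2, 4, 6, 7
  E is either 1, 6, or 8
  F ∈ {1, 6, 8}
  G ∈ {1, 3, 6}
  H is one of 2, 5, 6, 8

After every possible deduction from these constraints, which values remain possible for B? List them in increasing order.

1, 6, 8

B, E, F between them cover only {1, 6, 8} — a naked triple. Remove those values from A, C, D, G, H.
G must be 3 (only option left). So C can't be 3.
C must be 4 (only option left). Remove 4 from D.
No further eliminations apply; B can still be any of 1, 6, 8.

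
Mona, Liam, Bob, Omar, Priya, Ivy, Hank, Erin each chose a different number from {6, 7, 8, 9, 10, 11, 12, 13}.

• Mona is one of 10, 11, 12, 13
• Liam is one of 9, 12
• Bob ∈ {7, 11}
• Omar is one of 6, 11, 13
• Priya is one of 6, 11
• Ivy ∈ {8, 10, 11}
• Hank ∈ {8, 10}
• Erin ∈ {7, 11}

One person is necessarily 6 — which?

The 8 variables together cover exactly {6, 7, 8, 9, 10, 11, 12, 13} — 8 values for 8 variables — and 9 appears only in Liam's list, so Liam = 9.
Among the 7 still-open variables, 12 fits only Mona (and all 7 values in {6, 7, 8, 10, 11, 12, 13} must be used), so Mona = 12.
The 6 still-open variables draw from only 6 values {6, 7, 8, 10, 11, 13}, so each is used; only Omar can be 13, hence Omar = 13.
Among the 5 still-open variables, 6 fits only Priya (and all 5 values in {6, 7, 8, 10, 11} must be used), so Priya = 6.

Priya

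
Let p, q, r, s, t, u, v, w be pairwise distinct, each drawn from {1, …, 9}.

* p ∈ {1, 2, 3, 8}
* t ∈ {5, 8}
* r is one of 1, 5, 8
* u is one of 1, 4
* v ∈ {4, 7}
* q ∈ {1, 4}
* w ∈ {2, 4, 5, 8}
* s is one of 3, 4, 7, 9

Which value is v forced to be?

7

Among the 8 variables, 9 fits only s (and all 8 values in {1, 2, 3, 4, 5, 7, 8, 9} must be used), so s = 9.
The 7 still-open variables together cover exactly {1, 2, 3, 4, 5, 7, 8} — 7 values for 7 variables — and 3 appears only in p's list, so p = 3.
Among the 6 still-open variables, 2 fits only w (and all 6 values in {1, 2, 4, 5, 7, 8} must be used), so w = 2.
The 5 still-open variables together cover exactly {1, 4, 5, 7, 8} — 5 values for 5 variables — and 7 appears only in v's list, so v = 7.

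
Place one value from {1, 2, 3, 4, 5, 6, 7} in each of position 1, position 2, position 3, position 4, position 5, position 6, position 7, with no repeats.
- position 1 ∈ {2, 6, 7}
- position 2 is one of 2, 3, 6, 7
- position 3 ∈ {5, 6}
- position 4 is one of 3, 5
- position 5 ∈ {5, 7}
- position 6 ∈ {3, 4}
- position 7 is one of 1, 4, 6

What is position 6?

The 7 variables draw from only 7 values {1, 2, 3, 4, 5, 6, 7}, so each is used; only position 7 can be 1, hence position 7 = 1.
The 6 still-open variables together cover exactly {2, 3, 4, 5, 6, 7} — 6 values for 6 variables — and 4 appears only in position 6's list, so position 6 = 4.

4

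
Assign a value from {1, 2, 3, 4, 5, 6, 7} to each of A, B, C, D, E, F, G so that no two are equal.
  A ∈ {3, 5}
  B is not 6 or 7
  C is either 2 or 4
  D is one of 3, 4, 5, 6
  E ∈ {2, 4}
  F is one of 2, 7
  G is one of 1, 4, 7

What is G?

1

The 7 variables together cover exactly {1, 2, 3, 4, 5, 6, 7} — 7 values for 7 variables — and 6 appears only in D's list, so D = 6.
C and E between them cover only {2, 4} — a naked pair. Remove those values from B, F, G.
F's domain is down to {7}, so F = 7. So G can't be 7.
So G = 1.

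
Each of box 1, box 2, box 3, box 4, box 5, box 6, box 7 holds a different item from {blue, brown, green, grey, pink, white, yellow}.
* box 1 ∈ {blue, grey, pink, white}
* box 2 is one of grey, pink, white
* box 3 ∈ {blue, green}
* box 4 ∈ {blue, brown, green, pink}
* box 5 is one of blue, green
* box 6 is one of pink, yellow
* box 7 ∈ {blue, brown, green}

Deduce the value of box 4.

The 7 variables draw from only 7 values {blue, brown, green, grey, pink, white, yellow}, so each is used; only box 6 can be yellow, hence box 6 = yellow.
box 3 and box 5 share exactly the 2 values {blue, green}; by pigeonhole those values go to them, so strike blue, green from box 1, box 4, box 7.
box 7 has just one choice, so box 7 = brown. So box 4 can't be brown.
So box 4 = pink.

pink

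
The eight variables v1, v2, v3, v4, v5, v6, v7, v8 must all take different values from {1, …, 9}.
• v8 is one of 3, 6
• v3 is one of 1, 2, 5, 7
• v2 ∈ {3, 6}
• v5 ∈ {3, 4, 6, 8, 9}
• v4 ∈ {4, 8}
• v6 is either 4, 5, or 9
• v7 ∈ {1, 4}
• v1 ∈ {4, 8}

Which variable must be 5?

v6

v1 and v4 between them cover only {4, 8} — a naked pair. Remove those values from v5, v6, v7.
v7 must be 1 (only option left). Remove 1 from v3.
v2 and v8 between them cover only {3, 6} — a naked pair. Remove those values from v5.
v5's domain is down to {9}, so v5 = 9. Remove 9 from v6.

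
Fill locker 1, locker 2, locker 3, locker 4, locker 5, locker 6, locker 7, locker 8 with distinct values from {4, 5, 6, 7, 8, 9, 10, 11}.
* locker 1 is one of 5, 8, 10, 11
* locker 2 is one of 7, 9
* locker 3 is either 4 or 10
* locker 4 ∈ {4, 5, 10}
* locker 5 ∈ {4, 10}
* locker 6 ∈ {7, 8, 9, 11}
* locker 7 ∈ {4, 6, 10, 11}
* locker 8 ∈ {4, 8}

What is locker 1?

11

The 8 variables together cover exactly {4, 5, 6, 7, 8, 9, 10, 11} — 8 values for 8 variables — and 6 appears only in locker 7's list, so locker 7 = 6.
locker 3 and locker 5 between them cover only {4, 10} — a naked pair. Remove those values from locker 1, locker 4, locker 8.
locker 4 must be 5 (only option left). So locker 1 can't be 5.
That leaves locker 8 = 8. Remove 8 from locker 1, locker 6.
So locker 1 = 11.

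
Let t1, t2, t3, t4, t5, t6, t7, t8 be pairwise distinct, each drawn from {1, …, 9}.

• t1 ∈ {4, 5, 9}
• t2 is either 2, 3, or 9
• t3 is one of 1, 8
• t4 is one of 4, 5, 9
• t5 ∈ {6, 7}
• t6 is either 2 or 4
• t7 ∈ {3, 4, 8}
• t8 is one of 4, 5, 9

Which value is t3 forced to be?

1

t1, t4, t8 between them cover only {4, 5, 9} — a naked triple. Remove those values from t2, t6, t7.
That leaves t6 = 2. So t2 can't be 2.
t2's domain is down to {3}, so t2 = 3. So t7 can't be 3.
t7 has just one choice, so t7 = 8. Remove 8 from t3.
So t3 = 1.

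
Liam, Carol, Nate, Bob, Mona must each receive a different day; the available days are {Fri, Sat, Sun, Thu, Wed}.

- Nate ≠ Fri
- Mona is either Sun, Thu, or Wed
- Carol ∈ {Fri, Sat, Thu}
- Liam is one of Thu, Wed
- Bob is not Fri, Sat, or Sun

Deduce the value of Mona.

Sun

The 5 variables together cover exactly {Fri, Sat, Sun, Thu, Wed} — 5 values for 5 variables — and Fri appears only in Carol's list, so Carol = Fri.
Among the 4 still-open variables, Sat fits only Nate (and all 4 values in {Sat, Sun, Thu, Wed} must be used), so Nate = Sat.
The 3 still-open variables together cover exactly {Sun, Thu, Wed} — 3 values for 3 variables — and Sun appears only in Mona's list, so Mona = Sun.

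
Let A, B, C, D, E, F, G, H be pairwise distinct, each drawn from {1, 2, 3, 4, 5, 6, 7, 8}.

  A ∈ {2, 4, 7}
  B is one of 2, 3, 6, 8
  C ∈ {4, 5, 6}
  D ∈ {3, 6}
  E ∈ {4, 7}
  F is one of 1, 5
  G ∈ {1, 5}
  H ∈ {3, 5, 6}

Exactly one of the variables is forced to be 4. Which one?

C

The 8 variables draw from only 8 values {1, 2, 3, 4, 5, 6, 7, 8}, so each is used; only B can be 8, hence B = 8.
Among the 7 still-open variables, 2 fits only A (and all 7 values in {1, 2, 3, 4, 5, 6, 7} must be used), so A = 2.
The 6 still-open variables draw from only 6 values {1, 3, 4, 5, 6, 7}, so each is used; only E can be 7, hence E = 7.
Among the 5 still-open variables, 4 fits only C (and all 5 values in {1, 3, 4, 5, 6} must be used), so C = 4.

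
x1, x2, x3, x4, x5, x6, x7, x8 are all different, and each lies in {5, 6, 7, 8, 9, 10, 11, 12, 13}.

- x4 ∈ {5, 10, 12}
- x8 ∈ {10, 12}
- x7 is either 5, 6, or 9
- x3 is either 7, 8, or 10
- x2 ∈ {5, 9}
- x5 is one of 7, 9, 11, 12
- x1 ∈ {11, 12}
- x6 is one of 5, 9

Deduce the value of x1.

11

The 8 variables together cover exactly {5, 6, 7, 8, 9, 10, 11, 12} — 8 values for 8 variables — and 6 appears only in x7's list, so x7 = 6.
The 7 still-open variables together cover exactly {5, 7, 8, 9, 10, 11, 12} — 7 values for 7 variables — and 8 appears only in x3's list, so x3 = 8.
Among the 6 still-open variables, 7 fits only x5 (and all 6 values in {5, 7, 9, 10, 11, 12} must be used), so x5 = 7.
The 5 still-open variables draw from only 5 values {5, 9, 10, 11, 12}, so each is used; only x1 can be 11, hence x1 = 11.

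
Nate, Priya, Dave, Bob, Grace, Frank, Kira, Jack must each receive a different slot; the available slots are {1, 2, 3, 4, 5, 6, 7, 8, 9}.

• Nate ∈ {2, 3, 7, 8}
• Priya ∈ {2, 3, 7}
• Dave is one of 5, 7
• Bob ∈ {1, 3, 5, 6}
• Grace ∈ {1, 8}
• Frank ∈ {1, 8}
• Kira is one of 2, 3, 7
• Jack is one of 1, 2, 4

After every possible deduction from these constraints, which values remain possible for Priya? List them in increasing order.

2, 3, 7

Among the 8 variables, 4 fits only Jack (and all 8 values in {1, 2, 3, 4, 5, 6, 7, 8} must be used), so Jack = 4.
The 7 still-open variables together cover exactly {1, 2, 3, 5, 6, 7, 8} — 7 values for 7 variables — and 6 appears only in Bob's list, so Bob = 6.
Among the 6 still-open variables, 5 fits only Dave (and all 6 values in {1, 2, 3, 5, 7, 8} must be used), so Dave = 5.
Grace and Frank between them cover only {1, 8} — a naked pair. Remove those values from Nate.
No further eliminations apply; Priya can still be any of 2, 3, 7.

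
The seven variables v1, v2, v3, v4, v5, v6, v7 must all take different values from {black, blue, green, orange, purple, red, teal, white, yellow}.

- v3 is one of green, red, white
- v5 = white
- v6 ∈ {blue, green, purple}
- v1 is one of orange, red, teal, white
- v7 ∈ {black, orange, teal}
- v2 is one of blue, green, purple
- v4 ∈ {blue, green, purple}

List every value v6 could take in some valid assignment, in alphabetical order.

blue, green, purple

v5's domain is down to {white}, so v5 = white. Strike white from v1, v3.
v2, v4, v6 share exactly the 3 values {blue, green, purple}; by pigeonhole those values go to them, so strike blue, green, purple from v3.
v3 has just one choice, so v3 = red. So v1 can't be red.
No further eliminations apply; v6 can still be any of blue, green, purple.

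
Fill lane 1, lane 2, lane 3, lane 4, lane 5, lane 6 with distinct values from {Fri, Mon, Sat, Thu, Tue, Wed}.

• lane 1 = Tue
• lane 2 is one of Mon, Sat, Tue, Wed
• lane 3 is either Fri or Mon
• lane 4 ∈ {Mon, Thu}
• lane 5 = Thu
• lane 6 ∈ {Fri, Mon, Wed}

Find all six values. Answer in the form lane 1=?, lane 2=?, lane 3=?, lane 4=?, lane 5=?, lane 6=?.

lane 1=Tue, lane 2=Sat, lane 3=Fri, lane 4=Mon, lane 5=Thu, lane 6=Wed

lane 1 has just one choice, so lane 1 = Tue. Strike Tue from lane 2.
lane 5 has just one choice, so lane 5 = Thu. Remove Thu from lane 4.
That leaves lane 4 = Mon. So lane 2, lane 3, lane 6 can't be Mon.
lane 3 has just one choice, so lane 3 = Fri. Eliminate Fri elsewhere: lane 6.
lane 6's domain is down to {Wed}, so lane 6 = Wed. Eliminate Wed elsewhere: lane 2.
lane 2 must be Sat (only option left).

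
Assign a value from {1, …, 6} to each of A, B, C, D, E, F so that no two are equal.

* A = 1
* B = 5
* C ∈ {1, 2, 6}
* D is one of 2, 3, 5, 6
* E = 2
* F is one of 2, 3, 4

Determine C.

6

A's domain is down to {1}, so A = 1. So C can't be 1.
That leaves B = 5. Strike 5 from D.
E must be 2 (only option left). Eliminate 2 elsewhere: C, D, F.
So C = 6.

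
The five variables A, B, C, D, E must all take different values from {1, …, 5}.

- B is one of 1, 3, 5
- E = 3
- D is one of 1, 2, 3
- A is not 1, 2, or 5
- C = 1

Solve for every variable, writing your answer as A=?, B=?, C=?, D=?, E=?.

C's domain is down to {1}, so C = 1. Eliminate 1 elsewhere: B, D.
E must be 3 (only option left). So A, B, D can't be 3.
That leaves A = 4.
B's domain is down to {5}, so B = 5.
D has just one choice, so D = 2.

A=4, B=5, C=1, D=2, E=3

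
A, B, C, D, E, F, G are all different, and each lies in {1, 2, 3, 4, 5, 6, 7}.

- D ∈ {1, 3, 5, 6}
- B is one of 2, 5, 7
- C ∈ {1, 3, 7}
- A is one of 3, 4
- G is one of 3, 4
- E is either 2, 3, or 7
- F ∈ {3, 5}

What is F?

The 7 variables together cover exactly {1, 2, 3, 4, 5, 6, 7} — 7 values for 7 variables — and 6 appears only in D's list, so D = 6.
The 6 still-open variables draw from only 6 values {1, 2, 3, 4, 5, 7}, so each is used; only C can be 1, hence C = 1.
A and G between them cover only {3, 4} — a naked pair. Remove those values from E, F.
So F = 5.

5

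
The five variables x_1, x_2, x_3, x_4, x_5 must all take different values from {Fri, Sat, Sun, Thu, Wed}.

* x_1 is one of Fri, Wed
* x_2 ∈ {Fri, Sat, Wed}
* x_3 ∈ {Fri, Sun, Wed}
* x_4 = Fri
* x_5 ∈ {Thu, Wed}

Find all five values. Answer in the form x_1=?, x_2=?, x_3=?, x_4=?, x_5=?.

x_4 must be Fri (only option left). Eliminate Fri elsewhere: x_1, x_2, x_3.
x_1's domain is down to {Wed}, so x_1 = Wed. Eliminate Wed elsewhere: x_2, x_3, x_5.
x_2 must be Sat (only option left).
x_3 has just one choice, so x_3 = Sun.
x_5's domain is down to {Thu}, so x_5 = Thu.

x_1=Wed, x_2=Sat, x_3=Sun, x_4=Fri, x_5=Thu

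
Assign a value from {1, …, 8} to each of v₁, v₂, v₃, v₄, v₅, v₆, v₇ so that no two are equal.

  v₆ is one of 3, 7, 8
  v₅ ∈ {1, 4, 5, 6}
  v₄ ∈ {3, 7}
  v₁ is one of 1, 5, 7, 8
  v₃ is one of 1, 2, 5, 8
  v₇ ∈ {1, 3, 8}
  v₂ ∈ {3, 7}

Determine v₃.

2

v₂ and v₄ between them cover only {3, 7} — a naked pair. Remove those values from v₁, v₆, v₇.
That leaves v₆ = 8. Strike 8 from v₁, v₃, v₇.
v₇ must be 1 (only option left). Strike 1 from v₁, v₃, v₅.
v₁'s domain is down to {5}, so v₁ = 5. Strike 5 from v₃, v₅.
So v₃ = 2.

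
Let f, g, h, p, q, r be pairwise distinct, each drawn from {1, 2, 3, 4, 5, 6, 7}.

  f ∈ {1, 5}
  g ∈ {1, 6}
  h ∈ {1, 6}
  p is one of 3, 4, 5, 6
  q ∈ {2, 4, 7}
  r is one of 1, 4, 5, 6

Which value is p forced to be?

g and h share exactly the 2 values {1, 6}; by pigeonhole those values go to them, so strike 1, 6 from f, p, r.
f's domain is down to {5}, so f = 5. Strike 5 from p, r.
That leaves r = 4. Strike 4 from p, q.
So p = 3.

3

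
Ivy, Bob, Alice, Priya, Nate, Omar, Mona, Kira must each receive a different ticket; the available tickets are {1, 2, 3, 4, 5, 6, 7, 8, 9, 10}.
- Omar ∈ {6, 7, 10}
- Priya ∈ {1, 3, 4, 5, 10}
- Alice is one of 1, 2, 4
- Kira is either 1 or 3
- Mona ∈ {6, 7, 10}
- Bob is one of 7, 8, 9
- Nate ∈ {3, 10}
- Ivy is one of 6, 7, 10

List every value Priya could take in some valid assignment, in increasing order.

Ivy, Omar, Mona between them cover only {6, 7, 10} — a naked triple. Remove those values from Bob, Priya, Nate.
Nate has just one choice, so Nate = 3. Eliminate 3 elsewhere: Priya, Kira.
Kira must be 1 (only option left). Eliminate 1 elsewhere: Alice, Priya.
No further eliminations apply; Priya can still be any of 4, 5.

4, 5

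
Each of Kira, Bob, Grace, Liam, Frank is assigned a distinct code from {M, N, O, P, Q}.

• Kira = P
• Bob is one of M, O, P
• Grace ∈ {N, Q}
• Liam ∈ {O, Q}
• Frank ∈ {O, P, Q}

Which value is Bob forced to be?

M

Kira must be P (only option left). Strike P from Bob, Frank.
Among the 4 still-open variables, M fits only Bob (and all 4 values in {M, N, O, Q} must be used), so Bob = M.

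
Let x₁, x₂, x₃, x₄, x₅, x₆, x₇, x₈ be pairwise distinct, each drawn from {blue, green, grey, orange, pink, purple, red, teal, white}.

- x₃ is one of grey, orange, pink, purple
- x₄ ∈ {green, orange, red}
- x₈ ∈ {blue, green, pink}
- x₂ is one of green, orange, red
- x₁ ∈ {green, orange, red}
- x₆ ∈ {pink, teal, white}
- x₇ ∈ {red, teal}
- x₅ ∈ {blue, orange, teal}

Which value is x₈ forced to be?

The 3 variables x₁, x₂, x₄ are confined to {green, orange, red}, which locks those values in; drop them from x₃, x₅, x₇, x₈.
That leaves x₇ = teal. Eliminate teal elsewhere: x₅, x₆.
x₅'s domain is down to {blue}, so x₅ = blue. Remove blue from x₈.
So x₈ = pink.

pink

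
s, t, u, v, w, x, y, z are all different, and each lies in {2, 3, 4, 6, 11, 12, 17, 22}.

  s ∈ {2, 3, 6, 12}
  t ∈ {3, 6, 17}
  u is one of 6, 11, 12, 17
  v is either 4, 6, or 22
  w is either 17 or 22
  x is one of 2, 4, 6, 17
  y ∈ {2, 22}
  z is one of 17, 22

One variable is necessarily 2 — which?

The 8 variables together cover exactly {2, 3, 4, 6, 11, 12, 17, 22} — 8 values for 8 variables — and 11 appears only in u's list, so u = 11.
Among the 7 still-open variables, 12 fits only s (and all 7 values in {2, 3, 4, 6, 12, 17, 22} must be used), so s = 12.
The 6 still-open variables together cover exactly {2, 3, 4, 6, 17, 22} — 6 values for 6 variables — and 3 appears only in t's list, so t = 3.
w and z share exactly the 2 values {17, 22}; by pigeonhole those values go to them, so strike 17, 22 from v, x, y.

y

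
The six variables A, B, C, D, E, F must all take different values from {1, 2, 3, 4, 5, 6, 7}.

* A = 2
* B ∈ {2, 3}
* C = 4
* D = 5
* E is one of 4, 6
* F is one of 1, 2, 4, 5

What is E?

A has just one choice, so A = 2. Eliminate 2 elsewhere: B, F.
B must be 3 (only option left).
C must be 4 (only option left). Eliminate 4 elsewhere: E, F.
So E = 6.

6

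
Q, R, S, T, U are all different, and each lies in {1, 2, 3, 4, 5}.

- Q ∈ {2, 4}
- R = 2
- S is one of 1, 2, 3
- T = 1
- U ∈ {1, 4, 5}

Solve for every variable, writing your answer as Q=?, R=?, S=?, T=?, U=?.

R's domain is down to {2}, so R = 2. So Q, S can't be 2.
That leaves T = 1. Remove 1 from S, U.
Q has just one choice, so Q = 4. So U can't be 4.
S must be 3 (only option left).
U has just one choice, so U = 5.

Q=4, R=2, S=3, T=1, U=5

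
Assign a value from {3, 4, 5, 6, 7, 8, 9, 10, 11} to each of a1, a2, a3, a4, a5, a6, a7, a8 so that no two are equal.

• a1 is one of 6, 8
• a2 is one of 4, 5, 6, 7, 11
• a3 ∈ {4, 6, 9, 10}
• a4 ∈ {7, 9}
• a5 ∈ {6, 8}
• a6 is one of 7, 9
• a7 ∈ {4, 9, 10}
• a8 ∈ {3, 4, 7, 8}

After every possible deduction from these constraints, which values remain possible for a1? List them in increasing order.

a1 and a5 share exactly the 2 values {6, 8}; by pigeonhole those values go to them, so strike 6, 8 from a2, a3, a8.
The 2 variables a4 and a6 are confined to {7, 9}, which locks those values in; drop them from a2, a3, a7, a8.
a3 and a7 share exactly the 2 values {4, 10}; by pigeonhole those values go to them, so strike 4, 10 from a2, a8.
That leaves a8 = 3.
No further eliminations apply; a1 can still be any of 6, 8.

6, 8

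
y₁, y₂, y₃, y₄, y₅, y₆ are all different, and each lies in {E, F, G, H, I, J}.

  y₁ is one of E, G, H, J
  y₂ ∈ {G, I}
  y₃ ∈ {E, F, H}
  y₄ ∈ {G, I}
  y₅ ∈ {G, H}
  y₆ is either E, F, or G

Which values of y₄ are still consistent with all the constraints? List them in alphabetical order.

G, I

Among the 6 variables, J fits only y₁ (and all 6 values in {E, F, G, H, I, J} must be used), so y₁ = J.
y₂ and y₄ share exactly the 2 values {G, I}; by pigeonhole those values go to them, so strike G, I from y₅, y₆.
That leaves y₅ = H. Eliminate H elsewhere: y₃.
No further eliminations apply; y₄ can still be any of G, I.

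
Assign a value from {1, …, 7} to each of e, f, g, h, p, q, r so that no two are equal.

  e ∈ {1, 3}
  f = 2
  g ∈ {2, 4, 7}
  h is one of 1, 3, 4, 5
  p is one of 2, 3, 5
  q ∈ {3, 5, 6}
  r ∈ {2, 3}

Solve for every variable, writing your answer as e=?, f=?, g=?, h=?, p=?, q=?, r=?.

f's domain is down to {2}, so f = 2. Strike 2 from g, p, r.
That leaves r = 3. So e, h, p, q can't be 3.
e's domain is down to {1}, so e = 1. Eliminate 1 elsewhere: h.
p's domain is down to {5}, so p = 5. Eliminate 5 elsewhere: h, q.
q's domain is down to {6}, so q = 6.
h must be 4 (only option left). Eliminate 4 elsewhere: g.
g's domain is down to {7}, so g = 7.

e=1, f=2, g=7, h=4, p=5, q=6, r=3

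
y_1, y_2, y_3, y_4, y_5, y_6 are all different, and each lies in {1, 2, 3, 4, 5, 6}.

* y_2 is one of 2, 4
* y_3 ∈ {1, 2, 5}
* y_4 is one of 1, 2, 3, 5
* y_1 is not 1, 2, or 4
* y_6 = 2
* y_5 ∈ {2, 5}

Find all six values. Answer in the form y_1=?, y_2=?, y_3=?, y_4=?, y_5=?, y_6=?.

y_6's domain is down to {2}, so y_6 = 2. Eliminate 2 elsewhere: y_2, y_3, y_4, y_5.
y_2's domain is down to {4}, so y_2 = 4.
y_5 has just one choice, so y_5 = 5. Eliminate 5 elsewhere: y_1, y_3, y_4.
y_3 must be 1 (only option left). Eliminate 1 elsewhere: y_4.
y_4 must be 3 (only option left). Strike 3 from y_1.
y_1 has just one choice, so y_1 = 6.

y_1=6, y_2=4, y_3=1, y_4=3, y_5=5, y_6=2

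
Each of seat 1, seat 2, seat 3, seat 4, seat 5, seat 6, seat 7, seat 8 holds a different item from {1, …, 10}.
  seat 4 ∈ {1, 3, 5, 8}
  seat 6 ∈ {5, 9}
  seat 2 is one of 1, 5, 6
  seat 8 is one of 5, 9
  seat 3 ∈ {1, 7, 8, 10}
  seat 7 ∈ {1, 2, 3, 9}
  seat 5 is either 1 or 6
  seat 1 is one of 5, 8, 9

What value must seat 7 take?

2

seat 6 and seat 8 share exactly the 2 values {5, 9}; by pigeonhole those values go to them, so strike 5, 9 from seat 1, seat 2, seat 4, seat 7.
seat 1 has just one choice, so seat 1 = 8. Strike 8 from seat 3, seat 4.
The 2 variables seat 2 and seat 5 are confined to {1, 6}, which locks those values in; drop them from seat 3, seat 4, seat 7.
seat 4 must be 3 (only option left). Eliminate 3 elsewhere: seat 7.
So seat 7 = 2.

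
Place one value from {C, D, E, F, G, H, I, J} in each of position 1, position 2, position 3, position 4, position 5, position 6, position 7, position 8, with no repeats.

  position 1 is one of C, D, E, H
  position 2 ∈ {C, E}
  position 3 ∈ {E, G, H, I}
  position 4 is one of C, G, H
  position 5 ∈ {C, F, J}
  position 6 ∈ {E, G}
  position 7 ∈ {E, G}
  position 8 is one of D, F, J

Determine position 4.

The 8 variables together cover exactly {C, D, E, F, G, H, I, J} — 8 values for 8 variables — and I appears only in position 3's list, so position 3 = I.
position 6 and position 7 between them cover only {E, G} — a naked pair. Remove those values from position 1, position 2, position 4.
position 2's domain is down to {C}, so position 2 = C. Strike C from position 1, position 4, position 5.
So position 4 = H.

H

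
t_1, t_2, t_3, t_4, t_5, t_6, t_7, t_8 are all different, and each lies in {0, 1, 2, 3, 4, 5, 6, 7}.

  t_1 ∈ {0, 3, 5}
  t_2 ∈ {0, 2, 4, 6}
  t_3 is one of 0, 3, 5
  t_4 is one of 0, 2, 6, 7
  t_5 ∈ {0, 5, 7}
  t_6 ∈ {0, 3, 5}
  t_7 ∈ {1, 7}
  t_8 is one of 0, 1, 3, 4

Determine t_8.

The 3 variables t_1, t_3, t_6 are confined to {0, 3, 5}, which locks those values in; drop them from t_2, t_4, t_5, t_8.
t_5 must be 7 (only option left). So t_4, t_7 can't be 7.
That leaves t_7 = 1. Strike 1 from t_8.
So t_8 = 4.

4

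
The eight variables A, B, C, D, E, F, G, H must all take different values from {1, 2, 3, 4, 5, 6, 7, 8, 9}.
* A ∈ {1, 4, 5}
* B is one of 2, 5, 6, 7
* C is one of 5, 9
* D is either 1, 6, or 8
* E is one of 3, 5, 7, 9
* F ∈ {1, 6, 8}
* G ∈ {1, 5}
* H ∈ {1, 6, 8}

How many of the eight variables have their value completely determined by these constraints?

The 3 variables D, F, H are confined to {1, 6, 8}, which locks those values in; drop them from A, B, G.
That leaves G = 5. Eliminate 5 elsewhere: A, B, C, E.
A has just one choice, so A = 4.
C's domain is down to {9}, so C = 9. Strike 9 from E.
Determined: A=4, C=9, G=5. The other variables each still have more than one consistent value. That makes 3.

3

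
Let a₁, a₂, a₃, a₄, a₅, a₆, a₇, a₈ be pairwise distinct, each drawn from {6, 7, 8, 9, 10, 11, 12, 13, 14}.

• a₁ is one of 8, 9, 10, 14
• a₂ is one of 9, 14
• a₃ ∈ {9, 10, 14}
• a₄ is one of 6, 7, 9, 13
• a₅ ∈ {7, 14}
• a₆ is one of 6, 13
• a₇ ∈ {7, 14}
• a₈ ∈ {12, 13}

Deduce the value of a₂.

9

The 8 variables together cover exactly {6, 7, 8, 9, 10, 12, 13, 14} — 8 values for 8 variables — and 8 appears only in a₁'s list, so a₁ = 8.
The 7 still-open variables together cover exactly {6, 7, 9, 10, 12, 13, 14} — 7 values for 7 variables — and 10 appears only in a₃'s list, so a₃ = 10.
Among the 6 still-open variables, 12 fits only a₈ (and all 6 values in {6, 7, 9, 12, 13, 14} must be used), so a₈ = 12.
The 2 variables a₅ and a₇ are confined to {7, 14}, which locks those values in; drop them from a₂, a₄.
So a₂ = 9.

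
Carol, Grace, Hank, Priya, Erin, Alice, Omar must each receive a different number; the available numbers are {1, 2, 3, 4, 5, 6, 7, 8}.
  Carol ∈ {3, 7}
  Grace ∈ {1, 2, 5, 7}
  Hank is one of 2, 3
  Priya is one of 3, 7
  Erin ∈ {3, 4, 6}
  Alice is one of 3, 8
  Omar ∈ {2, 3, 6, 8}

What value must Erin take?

Carol and Priya between them cover only {3, 7} — a naked pair. Remove those values from Grace, Hank, Erin, Alice, Omar.
That leaves Hank = 2. So Grace, Omar can't be 2.
Alice must be 8 (only option left). Strike 8 from Omar.
Omar has just one choice, so Omar = 6. Remove 6 from Erin.
So Erin = 4.

4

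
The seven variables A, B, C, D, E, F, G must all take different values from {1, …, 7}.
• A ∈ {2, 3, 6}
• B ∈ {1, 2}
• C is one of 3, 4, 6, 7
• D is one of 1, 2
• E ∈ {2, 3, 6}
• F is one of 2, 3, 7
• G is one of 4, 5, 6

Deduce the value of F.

7

The 7 variables draw from only 7 values {1, 2, 3, 4, 5, 6, 7}, so each is used; only G can be 5, hence G = 5.
Among the 6 still-open variables, 4 fits only C (and all 6 values in {1, 2, 3, 4, 6, 7} must be used), so C = 4.
The 5 still-open variables draw from only 5 values {1, 2, 3, 6, 7}, so each is used; only F can be 7, hence F = 7.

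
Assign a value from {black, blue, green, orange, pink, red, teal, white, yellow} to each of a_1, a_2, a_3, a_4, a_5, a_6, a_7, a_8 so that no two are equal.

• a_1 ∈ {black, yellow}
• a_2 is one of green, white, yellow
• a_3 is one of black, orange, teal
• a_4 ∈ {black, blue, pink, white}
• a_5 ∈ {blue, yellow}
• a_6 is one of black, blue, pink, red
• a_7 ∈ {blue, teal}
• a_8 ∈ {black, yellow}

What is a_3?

a_1 and a_8 share exactly the 2 values {black, yellow}; by pigeonhole those values go to them, so strike black, yellow from a_2, a_3, a_4, a_5, a_6.
That leaves a_5 = blue. Eliminate blue elsewhere: a_4, a_6, a_7.
a_7's domain is down to {teal}, so a_7 = teal. Remove teal from a_3.
So a_3 = orange.

orange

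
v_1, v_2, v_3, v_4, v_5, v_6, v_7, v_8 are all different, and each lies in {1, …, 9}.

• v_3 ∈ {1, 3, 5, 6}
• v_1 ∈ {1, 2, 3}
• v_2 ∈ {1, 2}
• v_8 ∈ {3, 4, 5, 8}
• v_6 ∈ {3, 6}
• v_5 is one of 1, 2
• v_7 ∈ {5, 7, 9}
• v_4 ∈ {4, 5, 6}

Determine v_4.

v_2 and v_5 share exactly the 2 values {1, 2}; by pigeonhole those values go to them, so strike 1, 2 from v_1, v_3.
v_1 has just one choice, so v_1 = 3. So v_3, v_6, v_8 can't be 3.
v_6 must be 6 (only option left). So v_3, v_4 can't be 6.
v_3's domain is down to {5}, so v_3 = 5. Strike 5 from v_4, v_7, v_8.
So v_4 = 4.

4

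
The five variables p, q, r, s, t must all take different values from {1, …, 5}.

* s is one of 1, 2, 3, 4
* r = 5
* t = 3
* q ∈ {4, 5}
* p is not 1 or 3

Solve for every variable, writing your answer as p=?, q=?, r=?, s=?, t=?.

r has just one choice, so r = 5. So p, q can't be 5.
t's domain is down to {3}, so t = 3. Strike 3 from s.
q must be 4 (only option left). Remove 4 from p, s.
That leaves p = 2. Strike 2 from s.
s must be 1 (only option left).

p=2, q=4, r=5, s=1, t=3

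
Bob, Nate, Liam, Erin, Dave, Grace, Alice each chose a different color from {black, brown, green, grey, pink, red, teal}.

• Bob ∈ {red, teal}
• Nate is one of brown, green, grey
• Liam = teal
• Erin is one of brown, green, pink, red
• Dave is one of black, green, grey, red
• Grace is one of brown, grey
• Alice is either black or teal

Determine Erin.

Liam has just one choice, so Liam = teal. Remove teal from Bob, Alice.
That leaves Alice = black. Eliminate black elsewhere: Dave.
Bob's domain is down to {red}, so Bob = red. Strike red from Erin, Dave.
The 4 still-open variables draw from only 4 values {brown, green, grey, pink}, so each is used; only Erin can be pink, hence Erin = pink.

pink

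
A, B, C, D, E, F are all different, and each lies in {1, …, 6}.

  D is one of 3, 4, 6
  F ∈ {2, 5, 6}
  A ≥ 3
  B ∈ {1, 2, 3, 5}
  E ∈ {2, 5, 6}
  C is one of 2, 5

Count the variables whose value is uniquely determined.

1

Among the 6 variables, 1 fits only B (and all 6 values in {1, 2, 3, 4, 5, 6} must be used), so B = 1.
C, E, F share exactly the 3 values {2, 5, 6}; by pigeonhole those values go to them, so strike 2, 5, 6 from A, D.
Determined: B=1. The other variables each still have more than one consistent value. That makes 1.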